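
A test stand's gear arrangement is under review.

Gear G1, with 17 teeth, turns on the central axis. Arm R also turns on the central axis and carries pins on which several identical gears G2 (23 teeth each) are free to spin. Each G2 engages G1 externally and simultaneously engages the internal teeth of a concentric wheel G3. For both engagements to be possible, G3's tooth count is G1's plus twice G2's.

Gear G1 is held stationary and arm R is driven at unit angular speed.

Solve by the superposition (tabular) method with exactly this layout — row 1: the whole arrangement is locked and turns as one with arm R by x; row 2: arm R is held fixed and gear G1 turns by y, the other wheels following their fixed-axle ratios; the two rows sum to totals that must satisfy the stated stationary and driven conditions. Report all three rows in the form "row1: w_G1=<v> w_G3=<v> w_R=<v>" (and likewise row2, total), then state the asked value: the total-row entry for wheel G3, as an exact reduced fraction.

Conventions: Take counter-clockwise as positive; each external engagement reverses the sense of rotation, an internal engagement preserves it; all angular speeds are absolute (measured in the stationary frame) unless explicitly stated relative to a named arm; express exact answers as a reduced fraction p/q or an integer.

row1: w_G1=1 w_G3=1 w_R=1
row2: w_G1=-1 w_G3=17/63 w_R=0
total: w_G1=0 w_G3=80/63 w_R=1
asked value: 80/63

class = planetary set [G3 = 17+2·23 = 63; Willis about the carrier]
superposition row 1 [locked train]: every member turns x
row 2 — arm fixed, fixed-axis ratios: sun y, ring −(17/63)·y, arm 0
boundary: total ω_sun = x + y = 0 and total ω_arm = x = 1  ⇒  y = -1, x = 1
row 2 ring = −(17/63)·(-1) = 17/63
totals (row 1 + row 2): sun 1 + (-1) = 0, ring 1 + 17/63 = 80/63, arm 1 + 0 = 1
asked cell (total, ring) = 80/63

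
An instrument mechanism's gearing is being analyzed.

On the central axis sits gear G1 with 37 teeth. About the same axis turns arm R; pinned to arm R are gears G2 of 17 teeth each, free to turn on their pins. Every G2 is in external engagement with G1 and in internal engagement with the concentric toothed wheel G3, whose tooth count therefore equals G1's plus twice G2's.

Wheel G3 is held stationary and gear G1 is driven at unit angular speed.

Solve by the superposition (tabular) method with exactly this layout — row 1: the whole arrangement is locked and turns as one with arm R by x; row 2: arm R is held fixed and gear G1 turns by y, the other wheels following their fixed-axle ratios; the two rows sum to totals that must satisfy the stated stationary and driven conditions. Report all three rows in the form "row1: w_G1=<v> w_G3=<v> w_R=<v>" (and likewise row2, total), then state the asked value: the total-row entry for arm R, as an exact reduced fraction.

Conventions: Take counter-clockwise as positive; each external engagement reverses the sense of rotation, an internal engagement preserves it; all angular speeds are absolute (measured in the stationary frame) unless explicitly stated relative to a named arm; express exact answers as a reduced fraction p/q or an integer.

topology: planetary set — G1 37T / G2 17T / G3 71T, arm = carrier (Willis)
row 1 — lock + rotate with arm: ω_sun = ω_ring = ω_arm = x
row 2: sun turns y, ring = −(37/71)·y, arm 0
boundary: total ω_ring = x − (37/71)·y = 0 and total ω_sun = x + y = 1  ⇒  y = 71/108, x = 37/108
row 2 ring = −(37/71)·71/108 = -37/108
totals (row 1 + row 2): sun 37/108 + 71/108 = 1, ring 37/108 + (-37/108) = 0, arm 37/108 + 0 = 37/108
asked cell (total, arm) = 37/108

row1: w_G1=37/108 w_G3=37/108 w_R=37/108
row2: w_G1=71/108 w_G3=-37/108 w_R=0
total: w_G1=1 w_G3=0 w_R=37/108
asked value: 37/108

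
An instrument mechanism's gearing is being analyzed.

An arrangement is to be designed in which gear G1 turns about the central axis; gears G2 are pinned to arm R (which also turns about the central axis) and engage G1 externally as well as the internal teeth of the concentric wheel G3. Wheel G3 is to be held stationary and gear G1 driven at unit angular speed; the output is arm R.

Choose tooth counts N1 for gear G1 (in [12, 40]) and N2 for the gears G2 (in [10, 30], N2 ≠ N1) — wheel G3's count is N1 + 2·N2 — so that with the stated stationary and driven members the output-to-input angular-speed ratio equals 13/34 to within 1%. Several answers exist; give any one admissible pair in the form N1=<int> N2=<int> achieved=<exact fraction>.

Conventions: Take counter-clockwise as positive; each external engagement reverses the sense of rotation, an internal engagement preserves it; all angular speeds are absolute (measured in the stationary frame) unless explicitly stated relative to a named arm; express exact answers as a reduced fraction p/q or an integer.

planetary set to be sized for 13/34 (Willis relation)
Willis with ω_ring = 0: ω_arm/ω_sun = N1/(N1+N3); set equal to 13/34  ⇒  N3/N1 = 1/(13/34) − 1 = 21/13
N3 = N1 + 2·N2  ⇒  N2/N1 = (N3/N1 − 1)/2 = (21/13 − 1)/2 = 4/13
smallest multiple with N1 ≥ 12 and N2 ≥ 10: k = 3  ⇒  N1 = 3·13 = 39, N2 = 3·4 = 12 (N1 ≤ 40, N2 ≤ 30, N2 ≠ N1 ✓), N3 = 39 + 2·12 = 63
check: N1/(N1+N3) with N1 = 39, N3 = 63 gives 13/34; |achieved − target| = 0 ≤ 13/3400 ✓

N1=39 N2=12 achieved=13/34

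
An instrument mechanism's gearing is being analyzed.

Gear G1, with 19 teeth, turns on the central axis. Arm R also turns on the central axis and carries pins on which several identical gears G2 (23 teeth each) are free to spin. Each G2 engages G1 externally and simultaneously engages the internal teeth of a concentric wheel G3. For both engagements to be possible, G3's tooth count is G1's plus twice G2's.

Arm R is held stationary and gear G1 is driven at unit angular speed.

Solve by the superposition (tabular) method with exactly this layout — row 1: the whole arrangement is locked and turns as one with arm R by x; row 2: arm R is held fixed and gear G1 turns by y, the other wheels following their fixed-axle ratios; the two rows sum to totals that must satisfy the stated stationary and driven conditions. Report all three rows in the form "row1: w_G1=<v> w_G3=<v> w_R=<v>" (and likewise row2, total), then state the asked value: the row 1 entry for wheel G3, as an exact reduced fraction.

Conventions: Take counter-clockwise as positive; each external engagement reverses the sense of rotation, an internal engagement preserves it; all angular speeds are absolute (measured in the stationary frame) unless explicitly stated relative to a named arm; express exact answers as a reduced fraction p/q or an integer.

class = planetary set [G3 = 19+2·23 = 65; Willis about the carrier]
row 1 — lock + rotate with arm: ω_sun = ω_ring = ω_arm = x
row 2 (arm held, sun turns y): ω_ring = −(19/65)·y, ω_arm = 0
boundary: total ω_arm = x = 0 and total ω_sun = x + y = 1  ⇒  y = 1, x = 0
row 2 ring = −(19/65)·1 = -19/65
totals (row 1 + row 2): sun 0 + 1 = 1, ring 0 + (-19/65) = -19/65, arm 0 + 0 = 0
asked cell (row1, ring) = 0

row1: w_G1=0 w_G3=0 w_R=0
row2: w_G1=1 w_G3=-19/65 w_R=0
total: w_G1=1 w_G3=-19/65 w_R=0
asked value: 0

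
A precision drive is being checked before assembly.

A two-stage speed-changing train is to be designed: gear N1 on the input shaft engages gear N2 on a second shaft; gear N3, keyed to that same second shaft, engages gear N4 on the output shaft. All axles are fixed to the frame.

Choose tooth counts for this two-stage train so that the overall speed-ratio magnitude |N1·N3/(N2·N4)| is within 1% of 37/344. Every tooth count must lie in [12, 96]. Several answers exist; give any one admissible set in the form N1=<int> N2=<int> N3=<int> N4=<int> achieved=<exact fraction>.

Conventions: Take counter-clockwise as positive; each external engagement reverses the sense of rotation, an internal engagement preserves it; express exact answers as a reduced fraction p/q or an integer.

class = fixed-axis compound train [2-stage, 37/344 wanted]
target = 37/344 in lowest terms: an exact hit needs N1·N3 = k·37 and N2·N4 = k·344 for one integer k, every count in [12, 96]; additionally prefer no 1:1 stage (N1 ≠ N2, N3 ≠ N4)
k = 1…11: no 1:1-free in-range split of k·37 and k·344 into factor pairs; take k = 12
k = 12: N1·N3 = 444 = 12·37, N2·N4 = 4128 = 43·96
achieved = 12·37/(43·96) = 37/344; |achieved − target| = 0 ≤ 37/34400 ✓

N1=12 N2=43 N3=37 N4=96 achieved=37/344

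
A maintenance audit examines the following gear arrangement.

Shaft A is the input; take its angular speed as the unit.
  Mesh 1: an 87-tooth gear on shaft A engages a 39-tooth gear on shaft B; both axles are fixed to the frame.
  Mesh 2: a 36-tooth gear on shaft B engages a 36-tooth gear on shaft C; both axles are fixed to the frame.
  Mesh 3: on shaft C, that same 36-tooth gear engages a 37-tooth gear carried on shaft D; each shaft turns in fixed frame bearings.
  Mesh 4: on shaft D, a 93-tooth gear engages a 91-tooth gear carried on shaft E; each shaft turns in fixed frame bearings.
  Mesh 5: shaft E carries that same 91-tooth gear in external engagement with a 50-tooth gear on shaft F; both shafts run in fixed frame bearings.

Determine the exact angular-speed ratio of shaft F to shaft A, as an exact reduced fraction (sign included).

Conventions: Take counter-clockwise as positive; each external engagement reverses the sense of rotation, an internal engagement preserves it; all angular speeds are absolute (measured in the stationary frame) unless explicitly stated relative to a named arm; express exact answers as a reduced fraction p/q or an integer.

-48546/12025

class = fixed-axis compound train [5 meshes; 5 ratios multiply, 5 sense flips]
mesh 1 [87T→39T]: running ratio 29/13, sense −
mesh 2 [36T→36T]: running ratio 29/13, sense +
mesh 3 [36T→37T]: running ratio 1044/481, sense −
mesh 4 [93T→91T]: running ratio 97092/43771, sense +
mesh 5 [91T→50T]: running ratio 48546/12025, sense −
ω_out/ω_in = -48546/12025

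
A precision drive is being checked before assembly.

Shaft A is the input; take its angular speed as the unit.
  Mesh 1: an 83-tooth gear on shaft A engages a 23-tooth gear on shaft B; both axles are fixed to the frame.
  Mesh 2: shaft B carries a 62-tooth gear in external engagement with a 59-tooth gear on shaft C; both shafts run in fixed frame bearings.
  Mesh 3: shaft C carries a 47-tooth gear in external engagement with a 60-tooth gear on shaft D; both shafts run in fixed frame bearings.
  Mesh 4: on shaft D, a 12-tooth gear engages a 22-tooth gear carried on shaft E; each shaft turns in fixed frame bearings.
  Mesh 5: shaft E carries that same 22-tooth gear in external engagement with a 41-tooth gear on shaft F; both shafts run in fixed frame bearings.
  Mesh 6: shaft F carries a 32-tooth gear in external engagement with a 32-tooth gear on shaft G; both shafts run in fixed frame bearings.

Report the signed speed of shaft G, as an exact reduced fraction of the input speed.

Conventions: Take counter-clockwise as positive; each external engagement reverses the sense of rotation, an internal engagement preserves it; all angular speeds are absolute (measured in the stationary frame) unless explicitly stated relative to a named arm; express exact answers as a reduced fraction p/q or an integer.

6-mesh fixed-axis compound train (all bearings frame-fixed)
mesh 1 [83T→23T]: |ω|/ω_in = 1×83/23 = 83/23, sense flips to −
mesh 2 [62T→59T]: |ω|/ω_in = (83/23)×62/59 = 5146/1357, sense flips to +
mesh 3 [47T→60T]: |ω|/ω_in = (5146/1357)×47/60 = 120931/40710, sense flips to −
mesh 4 [12T→22T]: |ω|/ω_in = (120931/40710)×12/22 = 120931/74635, sense flips to +
mesh 5 [22T→41T]: |ω|/ω_in = (120931/74635)×22/41 = 241862/278185, sense flips to −
mesh 6 [32T→32T]: |ω|/ω_in = (241862/278185)×32/32 = 241862/278185, sense flips to +
signed output speed (× input speed) = 241862/278185

241862/278185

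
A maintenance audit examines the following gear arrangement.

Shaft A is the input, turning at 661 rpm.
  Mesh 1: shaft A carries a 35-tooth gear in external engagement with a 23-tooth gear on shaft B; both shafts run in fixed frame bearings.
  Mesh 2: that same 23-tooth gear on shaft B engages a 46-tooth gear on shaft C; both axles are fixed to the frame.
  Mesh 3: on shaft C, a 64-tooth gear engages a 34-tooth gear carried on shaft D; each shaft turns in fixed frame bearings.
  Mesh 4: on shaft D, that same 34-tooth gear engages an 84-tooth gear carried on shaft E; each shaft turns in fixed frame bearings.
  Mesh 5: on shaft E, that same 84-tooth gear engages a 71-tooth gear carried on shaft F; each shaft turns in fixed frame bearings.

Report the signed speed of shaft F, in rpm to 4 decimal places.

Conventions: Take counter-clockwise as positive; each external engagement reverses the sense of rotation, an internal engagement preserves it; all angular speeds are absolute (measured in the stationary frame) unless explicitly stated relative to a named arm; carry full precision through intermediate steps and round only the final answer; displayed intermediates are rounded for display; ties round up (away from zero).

5-mesh fixed-axis compound train (all bearings frame-fixed)
mesh 1 [35T→23T]: ω = 661.0000×35/23 = 1005.8696 rpm, sense flips to −
mesh 2 [23T→46T]: ω = 1005.8696×23/46 = 502.9348 rpm, sense flips to +
mesh 3 [64T→34T]: ω = 502.9348×64/34 = 946.7008 rpm, sense flips to −
mesh 4 [34T→84T]: ω = 946.7008×34/84 = 383.1884 rpm, sense flips to +
mesh 5 [84T→71T]: ω = 383.1884×84/71 = 453.3497 rpm, sense flips to −
signed output speed = -453.3497 rpm

-453.3497 rpm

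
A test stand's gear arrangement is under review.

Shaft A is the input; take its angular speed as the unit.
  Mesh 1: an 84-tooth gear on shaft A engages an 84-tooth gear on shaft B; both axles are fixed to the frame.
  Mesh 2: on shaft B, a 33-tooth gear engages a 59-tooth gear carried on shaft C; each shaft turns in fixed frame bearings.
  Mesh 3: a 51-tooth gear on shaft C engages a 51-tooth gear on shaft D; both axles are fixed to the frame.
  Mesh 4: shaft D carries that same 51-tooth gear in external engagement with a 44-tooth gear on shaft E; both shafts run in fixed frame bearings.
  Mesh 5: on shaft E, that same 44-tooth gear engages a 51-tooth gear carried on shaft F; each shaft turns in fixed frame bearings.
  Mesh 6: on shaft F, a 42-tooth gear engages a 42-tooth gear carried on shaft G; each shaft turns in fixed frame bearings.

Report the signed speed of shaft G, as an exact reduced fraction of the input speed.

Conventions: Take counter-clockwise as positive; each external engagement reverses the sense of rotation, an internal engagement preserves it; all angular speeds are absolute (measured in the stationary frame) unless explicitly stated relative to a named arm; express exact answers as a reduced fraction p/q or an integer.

33/59

6-mesh fixed-axis compound train (all bearings frame-fixed)
mesh 1 [84T→84T]: |ω|/ω_in = 1×84/84 = 1, sense flips to −
mesh 2 [33T→59T]: |ω|/ω_in = 1×33/59 = 33/59, sense flips to +
mesh 3 [51T→51T]: |ω|/ω_in = (33/59)×51/51 = 33/59, sense flips to −
mesh 4 [51T→44T]: |ω|/ω_in = (33/59)×51/44 = 153/236, sense flips to +
mesh 5 [44T→51T]: |ω|/ω_in = (153/236)×44/51 = 33/59, sense flips to −
mesh 6 [42T→42T]: |ω|/ω_in = (33/59)×42/42 = 33/59, sense flips to +
signed output speed (× input speed) = 33/59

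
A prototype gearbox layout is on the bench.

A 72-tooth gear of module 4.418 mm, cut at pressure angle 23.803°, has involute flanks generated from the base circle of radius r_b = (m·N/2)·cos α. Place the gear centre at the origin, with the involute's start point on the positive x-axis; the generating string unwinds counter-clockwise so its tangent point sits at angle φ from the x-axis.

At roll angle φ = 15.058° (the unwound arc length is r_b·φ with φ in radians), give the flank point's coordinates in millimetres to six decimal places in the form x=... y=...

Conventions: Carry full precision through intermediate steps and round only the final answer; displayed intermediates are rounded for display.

recognized (one wheel, involute flank): single-mesh tooth geometry, m = 4.418, N = 72
pitch radius r_p = m·N/2 = 4.418·72/2 = 159.048000
base radius r_b = r_p·cos α = 159.048000·cos 23.803° = 145.519144
roll angle φ = 15.058° = 0.26281168 rad
x = r_b·(cos φ + φ·sin φ) = 150.458201
y = r_b·(sin φ − φ·cos φ) = 0.874440

x=150.458201 y=0.874440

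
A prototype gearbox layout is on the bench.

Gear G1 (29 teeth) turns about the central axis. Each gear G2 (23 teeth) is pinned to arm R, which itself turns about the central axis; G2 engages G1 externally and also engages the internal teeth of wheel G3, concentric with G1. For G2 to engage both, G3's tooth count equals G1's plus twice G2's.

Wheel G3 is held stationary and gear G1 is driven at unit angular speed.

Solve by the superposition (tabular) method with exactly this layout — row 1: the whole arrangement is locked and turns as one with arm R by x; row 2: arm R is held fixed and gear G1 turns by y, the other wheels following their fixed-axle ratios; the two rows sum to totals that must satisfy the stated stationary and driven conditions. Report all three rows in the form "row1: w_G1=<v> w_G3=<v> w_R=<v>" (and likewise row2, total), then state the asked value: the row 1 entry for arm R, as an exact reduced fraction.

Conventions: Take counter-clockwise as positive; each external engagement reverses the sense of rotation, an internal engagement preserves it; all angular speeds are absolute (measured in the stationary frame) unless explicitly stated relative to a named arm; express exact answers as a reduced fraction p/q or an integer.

class = planetary set [G3 = 29+2·23 = 75; Willis about the carrier]
row 1 — lock + rotate with arm: ω_sun = ω_ring = ω_arm = x
superposition row 2 [arm held]: sun y, ring −(29/75)·y, arm 0
boundary: total ω_ring = x − (29/75)·y = 0 and total ω_sun = x + y = 1  ⇒  y = 75/104, x = 29/104
row 2 ring = −(29/75)·75/104 = -29/104
totals (row 1 + row 2): sun 29/104 + 75/104 = 1, ring 29/104 + (-29/104) = 0, arm 29/104 + 0 = 29/104
asked cell (row1, arm) = 29/104

row1: w_G1=29/104 w_G3=29/104 w_R=29/104
row2: w_G1=75/104 w_G3=-29/104 w_R=0
total: w_G1=1 w_G3=0 w_R=29/104
asked value: 29/104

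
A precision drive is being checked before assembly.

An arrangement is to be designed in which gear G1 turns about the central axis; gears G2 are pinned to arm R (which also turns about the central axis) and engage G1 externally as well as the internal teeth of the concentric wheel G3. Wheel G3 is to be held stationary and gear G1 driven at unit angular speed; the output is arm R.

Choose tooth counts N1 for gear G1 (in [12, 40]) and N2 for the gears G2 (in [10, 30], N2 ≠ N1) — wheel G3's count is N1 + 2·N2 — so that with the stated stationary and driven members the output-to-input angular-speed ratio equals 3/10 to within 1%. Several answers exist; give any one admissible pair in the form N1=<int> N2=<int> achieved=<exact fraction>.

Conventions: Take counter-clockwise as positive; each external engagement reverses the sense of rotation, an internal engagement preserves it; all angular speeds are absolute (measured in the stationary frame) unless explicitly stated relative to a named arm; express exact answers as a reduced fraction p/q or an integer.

planetary set to be sized for 3/10 (Willis relation)
Willis with ω_ring = 0: ω_arm/ω_sun = N1/(N1+N3); set equal to 3/10  ⇒  N3/N1 = 1/(3/10) − 1 = 7/3
N3 = N1 + 2·N2  ⇒  N2/N1 = (N3/N1 − 1)/2 = (7/3 − 1)/2 = 2/3
smallest multiple with N1 ≥ 12 and N2 ≥ 10: k = 5  ⇒  N1 = 5·3 = 15, N2 = 5·2 = 10 (N1 ≤ 40, N2 ≤ 30, N2 ≠ N1 ✓), N3 = 15 + 2·10 = 35
check: N1/(N1+N3) with N1 = 15, N3 = 35 gives 3/10; |achieved − target| = 0 ≤ 3/1000 ✓

N1=15 N2=10 achieved=3/10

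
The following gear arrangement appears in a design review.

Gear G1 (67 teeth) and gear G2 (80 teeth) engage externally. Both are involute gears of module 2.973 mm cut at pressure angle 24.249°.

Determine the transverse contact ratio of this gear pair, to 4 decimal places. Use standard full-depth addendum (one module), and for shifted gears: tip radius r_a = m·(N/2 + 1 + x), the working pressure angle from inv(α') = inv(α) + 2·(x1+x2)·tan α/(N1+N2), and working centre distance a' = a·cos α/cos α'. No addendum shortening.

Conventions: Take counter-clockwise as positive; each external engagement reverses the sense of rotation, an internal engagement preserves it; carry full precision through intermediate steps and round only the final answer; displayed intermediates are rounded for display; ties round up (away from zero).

class = single-mesh tooth geometry [involute pair 67T × 80T, m = 2.973]
base radii: r_b1 = 90.808111, r_b2 = 108.427595
tip radii: r_a1 = 102.568500, r_a2 = 121.893000
no profile shift: α' = α, a' = a
action lengths: √(r_a1²−r_b1²) = 47.688408, √(r_a2²−r_b2²) = 55.689857
base pitch p_b = π·m·cos α = 8.515883
CR = (47.688408 + 55.689857 − 218.515500·sin 24.24900°)/8.515883 = 1.600927
contact ratio ≈ 1.6009

1.6009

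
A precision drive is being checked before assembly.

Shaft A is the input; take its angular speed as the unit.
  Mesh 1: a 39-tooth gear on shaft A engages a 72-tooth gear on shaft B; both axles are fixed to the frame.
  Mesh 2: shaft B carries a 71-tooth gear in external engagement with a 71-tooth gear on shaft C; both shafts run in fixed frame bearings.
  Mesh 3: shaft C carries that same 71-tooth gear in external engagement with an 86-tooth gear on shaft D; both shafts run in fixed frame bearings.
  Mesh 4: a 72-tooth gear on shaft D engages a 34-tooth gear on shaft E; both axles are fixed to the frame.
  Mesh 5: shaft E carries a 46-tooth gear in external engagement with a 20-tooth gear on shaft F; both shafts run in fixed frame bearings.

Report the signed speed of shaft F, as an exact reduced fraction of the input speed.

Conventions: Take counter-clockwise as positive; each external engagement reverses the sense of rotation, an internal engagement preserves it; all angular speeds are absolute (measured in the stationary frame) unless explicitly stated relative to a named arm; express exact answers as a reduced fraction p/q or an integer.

5-mesh fixed-axis compound train (all bearings frame-fixed)
mesh 1 [39T→72T]: |ω|/ω_in = 1×39/72 = 13/24, sense flips to −
mesh 2 [71T→71T]: |ω|/ω_in = (13/24)×71/71 = 13/24, sense flips to +
mesh 3 [71T→86T]: |ω|/ω_in = (13/24)×71/86 = 923/2064, sense flips to −
mesh 4 [72T→34T]: |ω|/ω_in = (923/2064)×72/34 = 2769/2924, sense flips to +
mesh 5 [46T→20T]: |ω|/ω_in = (2769/2924)×46/20 = 63687/29240, sense flips to −
signed output speed (× input speed) = -63687/29240

-63687/29240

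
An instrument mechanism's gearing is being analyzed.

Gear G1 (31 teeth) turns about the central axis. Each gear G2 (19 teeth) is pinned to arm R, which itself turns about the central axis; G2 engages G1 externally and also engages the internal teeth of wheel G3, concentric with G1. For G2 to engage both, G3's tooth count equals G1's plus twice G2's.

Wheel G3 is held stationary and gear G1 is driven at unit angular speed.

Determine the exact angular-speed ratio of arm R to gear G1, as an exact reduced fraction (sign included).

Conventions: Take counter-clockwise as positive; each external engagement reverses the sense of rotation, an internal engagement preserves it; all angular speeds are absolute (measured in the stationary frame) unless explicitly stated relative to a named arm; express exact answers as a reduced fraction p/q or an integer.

planetary set (31T centre, 19T on arm, 69T internal) — Willis relation
ring teeth: 31 + 2·19 = 69
31(ω_sun−ω_arm) = −69(ω_ring−ω_arm),  ω_ring = 0, ω_sun = 1
31(1−ω_arm) = −69(0−ω_arm)  ⇒  100·ω_arm = 31  ⇒  ω_arm = 31/100
ω_out/ω_in = 31/100

31/100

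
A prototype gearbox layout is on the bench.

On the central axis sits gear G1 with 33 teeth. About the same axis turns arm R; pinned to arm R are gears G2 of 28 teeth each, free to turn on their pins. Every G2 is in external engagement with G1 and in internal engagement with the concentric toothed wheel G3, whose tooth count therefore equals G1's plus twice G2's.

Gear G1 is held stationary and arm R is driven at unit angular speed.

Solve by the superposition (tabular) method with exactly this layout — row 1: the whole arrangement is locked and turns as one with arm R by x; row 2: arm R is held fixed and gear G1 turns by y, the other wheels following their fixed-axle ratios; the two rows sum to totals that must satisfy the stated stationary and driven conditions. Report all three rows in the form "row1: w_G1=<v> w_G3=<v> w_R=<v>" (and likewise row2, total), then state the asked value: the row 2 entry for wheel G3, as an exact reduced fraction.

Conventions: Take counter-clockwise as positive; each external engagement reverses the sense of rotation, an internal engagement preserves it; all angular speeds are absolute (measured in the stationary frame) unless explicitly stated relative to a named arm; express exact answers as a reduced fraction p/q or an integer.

row1: w_G1=1 w_G3=1 w_R=1
row2: w_G1=-1 w_G3=33/89 w_R=0
total: w_G1=0 w_G3=122/89 w_R=1
asked value: 33/89

recognized (axles ride arm R): planetary set, 33/28/89 teeth
row 1 (train locked, turned with arm): all members turn x
superposition row 2 [arm held]: sun y, ring −(33/89)·y, arm 0
boundary: total ω_sun = x + y = 0 and total ω_arm = x = 1  ⇒  y = -1, x = 1
row 2 ring = −(33/89)·(-1) = 33/89
totals (row 1 + row 2): sun 1 + (-1) = 0, ring 1 + 33/89 = 122/89, arm 1 + 0 = 1
asked cell (row2, ring) = 33/89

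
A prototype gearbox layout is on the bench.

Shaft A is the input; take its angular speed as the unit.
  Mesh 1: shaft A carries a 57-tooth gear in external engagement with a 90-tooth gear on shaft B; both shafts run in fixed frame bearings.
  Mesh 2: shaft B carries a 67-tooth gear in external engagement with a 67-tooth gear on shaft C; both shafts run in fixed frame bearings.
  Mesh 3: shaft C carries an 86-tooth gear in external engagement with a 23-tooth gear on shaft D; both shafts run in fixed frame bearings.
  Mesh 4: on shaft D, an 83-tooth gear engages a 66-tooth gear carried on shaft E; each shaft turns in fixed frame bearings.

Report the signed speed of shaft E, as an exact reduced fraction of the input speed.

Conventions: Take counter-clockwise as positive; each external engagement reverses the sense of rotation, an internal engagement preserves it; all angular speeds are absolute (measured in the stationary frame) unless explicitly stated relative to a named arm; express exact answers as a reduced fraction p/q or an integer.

67811/22770

4-mesh fixed-axis compound train (all bearings frame-fixed)
mesh 1 [57T→90T]: |ω|/ω_in = 1×57/90 = 19/30, sense flips to −
mesh 2 [67T→67T]: |ω|/ω_in = (19/30)×67/67 = 19/30, sense flips to +
mesh 3 [86T→23T]: |ω|/ω_in = (19/30)×86/23 = 817/345, sense flips to −
mesh 4 [83T→66T]: |ω|/ω_in = (817/345)×83/66 = 67811/22770, sense flips to +
signed output speed (× input speed) = 67811/22770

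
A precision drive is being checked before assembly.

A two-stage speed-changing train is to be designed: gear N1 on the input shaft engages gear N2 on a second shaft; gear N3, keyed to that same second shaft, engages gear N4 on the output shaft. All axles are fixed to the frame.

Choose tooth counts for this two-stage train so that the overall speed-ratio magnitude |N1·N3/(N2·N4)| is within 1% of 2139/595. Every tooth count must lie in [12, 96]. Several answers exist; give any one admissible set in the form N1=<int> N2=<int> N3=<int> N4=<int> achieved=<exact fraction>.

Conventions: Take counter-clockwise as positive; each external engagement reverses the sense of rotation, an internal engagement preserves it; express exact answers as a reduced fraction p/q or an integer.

N1=23 N2=17 N3=93 N4=35 achieved=2139/595

design class (target 2139/595): fixed-axis compound train
target = 2139/595 in lowest terms: an exact hit needs N1·N3 = k·2139 and N2·N4 = k·595 for one integer k, every count in [12, 96]; additionally prefer no 1:1 stage (N1 ≠ N2, N3 ≠ N4)
k = 1: N1·N3 = 2139 = 23·93, N2·N4 = 595 = 17·35
achieved = 23·93/(17·35) = 2139/595; |achieved − target| = 0 ≤ 2139/59500 ✓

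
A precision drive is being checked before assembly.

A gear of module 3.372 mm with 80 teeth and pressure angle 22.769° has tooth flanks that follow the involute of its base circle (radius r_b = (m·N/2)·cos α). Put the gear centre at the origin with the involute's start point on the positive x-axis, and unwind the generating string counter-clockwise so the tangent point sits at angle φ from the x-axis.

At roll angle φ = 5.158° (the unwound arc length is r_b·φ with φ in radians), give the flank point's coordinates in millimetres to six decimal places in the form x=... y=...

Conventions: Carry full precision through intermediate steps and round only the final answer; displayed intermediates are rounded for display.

topology: single-mesh involute geometry — m = 3.372, N = 80
pitch radius r_p = m·N/2 = 3.372·80/2 = 134.880000
base radius r_b = r_p·cos α = 134.880000·cos 22.769° = 124.369163
roll angle φ = 5.158° = 0.09002408 rad
x = r_b·(cos φ + φ·sin φ) = 124.872108
y = r_b·(sin φ − φ·cos φ) = 0.030221

x=124.872108 y=0.030221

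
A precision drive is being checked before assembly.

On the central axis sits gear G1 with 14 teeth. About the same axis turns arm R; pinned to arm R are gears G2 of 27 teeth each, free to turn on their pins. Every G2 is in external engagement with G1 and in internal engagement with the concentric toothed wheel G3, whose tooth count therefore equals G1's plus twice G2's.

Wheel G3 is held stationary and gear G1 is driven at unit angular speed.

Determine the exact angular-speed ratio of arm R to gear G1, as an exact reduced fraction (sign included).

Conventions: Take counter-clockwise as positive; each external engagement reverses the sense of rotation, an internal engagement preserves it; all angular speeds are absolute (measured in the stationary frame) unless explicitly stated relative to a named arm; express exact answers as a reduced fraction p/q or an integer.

7/41

planetary set (14T centre, 27T on arm, 68T internal) — Willis relation
ring teeth: 14 + 2·27 = 68
14(ω_sun−ω_arm) = −68(ω_ring−ω_arm),  ω_ring = 0, ω_sun = 1
14(1−ω_arm) = −68(0−ω_arm)  ⇒  82·ω_arm = 14  ⇒  ω_arm = 7/41
ω_out/ω_in = 7/41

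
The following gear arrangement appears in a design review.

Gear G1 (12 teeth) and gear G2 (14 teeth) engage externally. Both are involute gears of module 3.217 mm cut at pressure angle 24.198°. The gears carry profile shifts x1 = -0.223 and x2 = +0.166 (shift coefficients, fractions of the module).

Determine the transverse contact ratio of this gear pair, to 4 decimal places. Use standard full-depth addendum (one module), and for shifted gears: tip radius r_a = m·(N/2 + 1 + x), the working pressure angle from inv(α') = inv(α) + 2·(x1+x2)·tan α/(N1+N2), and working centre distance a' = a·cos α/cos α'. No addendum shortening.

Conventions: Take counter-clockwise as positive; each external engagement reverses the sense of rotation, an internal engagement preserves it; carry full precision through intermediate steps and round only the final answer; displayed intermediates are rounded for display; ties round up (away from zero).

class = single-mesh tooth geometry [involute pair 12T × 14T, m = 3.217]
base radii: r_b1 = 17.606019, r_b2 = 20.540355
tip radii: r_a1 = 21.801609, r_a2 = 26.270022
inv(α') = inv(24.198°) + 2·(-0.223+0.166)·tan α/(12+14) = 0.02507075  ⇒  α' = 23.62375°
a' = a·cos α / cos α' = 41.8210·cos 24.198°/cos 23.62375° = 41.635571
action lengths: √(r_a1²−r_b1²) = 12.858393, √(r_a2²−r_b2²) = 16.377053
base pitch p_b = π·m·cos α = 9.218490
CR = (12.858393 + 16.377053 − 41.635571·sin 23.62375°)/9.218490 = 1.361489
contact ratio ≈ 1.3615

1.3615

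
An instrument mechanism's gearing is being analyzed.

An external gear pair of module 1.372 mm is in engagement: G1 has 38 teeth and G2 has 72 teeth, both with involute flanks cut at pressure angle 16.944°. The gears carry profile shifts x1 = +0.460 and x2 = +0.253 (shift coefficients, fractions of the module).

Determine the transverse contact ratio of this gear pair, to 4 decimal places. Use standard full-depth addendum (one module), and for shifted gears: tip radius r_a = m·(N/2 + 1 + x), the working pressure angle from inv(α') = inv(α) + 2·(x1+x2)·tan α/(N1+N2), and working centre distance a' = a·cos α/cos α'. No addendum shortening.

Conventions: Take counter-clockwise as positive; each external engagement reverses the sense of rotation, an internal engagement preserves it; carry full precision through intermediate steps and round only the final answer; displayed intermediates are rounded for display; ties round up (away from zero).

class = single-mesh tooth geometry [involute pair 38T × 72T, m = 1.372]
base radii: r_b1 = 24.936390, r_b2 = 47.247896
tip radii: r_a1 = 28.071120, r_a2 = 51.111116
inv(α') = inv(16.944°) + 2·(+0.460+0.253)·tan α/(38+72) = 0.01288320  ⇒  α' = 19.08089°
a' = a·cos α / cos α' = 75.4600·cos 16.944°/cos 19.08089° = 76.380798
action lengths: √(r_a1²−r_b1²) = 12.890471, √(r_a2²−r_b2²) = 19.493139
base pitch p_b = π·m·cos α = 4.123157
CR = (12.890471 + 19.493139 − 76.380798·sin 19.08089°)/4.123157 = 1.798264
contact ratio ≈ 1.7983

1.7983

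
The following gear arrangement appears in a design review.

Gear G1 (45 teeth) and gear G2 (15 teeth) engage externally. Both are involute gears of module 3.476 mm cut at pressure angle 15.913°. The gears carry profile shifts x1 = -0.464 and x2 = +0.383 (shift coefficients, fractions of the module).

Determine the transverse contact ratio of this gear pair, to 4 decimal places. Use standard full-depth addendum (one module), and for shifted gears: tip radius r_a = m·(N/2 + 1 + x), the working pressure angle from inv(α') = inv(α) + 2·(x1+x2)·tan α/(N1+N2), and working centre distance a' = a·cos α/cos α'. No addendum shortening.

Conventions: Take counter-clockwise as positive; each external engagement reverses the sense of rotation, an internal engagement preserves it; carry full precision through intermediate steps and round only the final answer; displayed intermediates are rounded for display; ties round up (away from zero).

single-mesh involute tooth geometry (45T engaging 15T at module 3.476)
base radii: r_b1 = 75.212924, r_b2 = 25.070975
tip radii: r_a1 = 80.073136, r_a2 = 30.877308
inv(α') = inv(15.913°) + 2·(-0.464+0.383)·tan α/(45+15) = 0.00659879  ⇒  α' = 15.34969°
a' = a·cos α / cos α' = 104.2800·cos 15.913°/cos 15.34969° = 103.993534
action lengths: √(r_a1²−r_b1²) = 27.472224, √(r_a2²−r_b2²) = 18.023717
base pitch p_b = π·m·cos α = 10.501705
CR = (27.472224 + 18.023717 − 103.993534·sin 15.34969°)/10.501705 = 1.710948
contact ratio ≈ 1.7109

1.7109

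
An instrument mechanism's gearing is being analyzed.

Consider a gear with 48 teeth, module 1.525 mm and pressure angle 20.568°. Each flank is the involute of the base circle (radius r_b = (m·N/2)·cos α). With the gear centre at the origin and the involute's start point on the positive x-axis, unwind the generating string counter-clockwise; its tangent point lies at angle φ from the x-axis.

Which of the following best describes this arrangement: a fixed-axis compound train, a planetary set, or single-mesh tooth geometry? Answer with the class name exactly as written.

single-mesh tooth geometry

recognized (one wheel, involute flank): single-mesh tooth geometry, m = 1.525, N = 48
classification: single-mesh tooth geometry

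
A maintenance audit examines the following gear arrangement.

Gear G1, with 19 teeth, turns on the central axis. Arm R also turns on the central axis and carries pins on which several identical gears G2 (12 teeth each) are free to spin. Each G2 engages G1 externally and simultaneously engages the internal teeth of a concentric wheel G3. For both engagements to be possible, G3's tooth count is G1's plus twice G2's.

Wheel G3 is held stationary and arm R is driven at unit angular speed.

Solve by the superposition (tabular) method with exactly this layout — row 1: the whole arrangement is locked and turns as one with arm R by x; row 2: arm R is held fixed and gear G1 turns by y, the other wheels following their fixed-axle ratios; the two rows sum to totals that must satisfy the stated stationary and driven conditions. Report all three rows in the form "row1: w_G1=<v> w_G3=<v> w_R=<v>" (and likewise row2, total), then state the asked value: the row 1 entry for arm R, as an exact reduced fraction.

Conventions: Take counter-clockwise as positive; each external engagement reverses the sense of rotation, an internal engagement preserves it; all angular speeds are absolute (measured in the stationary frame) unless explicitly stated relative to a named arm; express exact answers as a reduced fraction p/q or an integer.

row1: w_G1=1 w_G3=1 w_R=1
row2: w_G1=43/19 w_G3=-1 w_R=0
total: w_G1=62/19 w_G3=0 w_R=1
asked value: 1

planetary set (19T centre, 12T on arm, 43T internal) — Willis relation
row 1 — lock + rotate with arm: ω_sun = ω_ring = ω_arm = x
row 2 (arm held, sun turns y): ω_ring = −(19/43)·y, ω_arm = 0
boundary: total ω_ring = x − (19/43)·y = 0 and total ω_arm = x = 1  ⇒  y = 43/19, x = 1
row 2 ring = −(19/43)·43/19 = -1
totals (row 1 + row 2): sun 1 + 43/19 = 62/19, ring 1 + (-1) = 0, arm 1 + 0 = 1
asked cell (row1, arm) = 1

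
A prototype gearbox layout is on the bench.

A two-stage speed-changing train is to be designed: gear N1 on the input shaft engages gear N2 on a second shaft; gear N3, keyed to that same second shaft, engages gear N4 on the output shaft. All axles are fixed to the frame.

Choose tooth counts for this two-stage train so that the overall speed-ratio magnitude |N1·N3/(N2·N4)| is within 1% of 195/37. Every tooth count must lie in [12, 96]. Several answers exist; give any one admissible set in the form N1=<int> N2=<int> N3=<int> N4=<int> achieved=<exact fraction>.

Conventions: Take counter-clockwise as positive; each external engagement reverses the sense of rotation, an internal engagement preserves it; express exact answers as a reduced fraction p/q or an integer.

2-stage fixed-axis compound train for ratio 195/37
target = 195/37 in lowest terms: an exact hit needs N1·N3 = k·195 and N2·N4 = k·37 for one integer k, every count in [12, 96]; additionally prefer no 1:1 stage (N1 ≠ N2, N3 ≠ N4)
k = 1…11: no 1:1-free in-range split of k·195 and k·37 into factor pairs; take k = 12
k = 12: N1·N3 = 2340 = 26·90, N2·N4 = 444 = 12·37
achieved = 26·90/(12·37) = 195/37; |achieved − target| = 0 ≤ 39/740 ✓

N1=26 N2=12 N3=90 N4=37 achieved=195/37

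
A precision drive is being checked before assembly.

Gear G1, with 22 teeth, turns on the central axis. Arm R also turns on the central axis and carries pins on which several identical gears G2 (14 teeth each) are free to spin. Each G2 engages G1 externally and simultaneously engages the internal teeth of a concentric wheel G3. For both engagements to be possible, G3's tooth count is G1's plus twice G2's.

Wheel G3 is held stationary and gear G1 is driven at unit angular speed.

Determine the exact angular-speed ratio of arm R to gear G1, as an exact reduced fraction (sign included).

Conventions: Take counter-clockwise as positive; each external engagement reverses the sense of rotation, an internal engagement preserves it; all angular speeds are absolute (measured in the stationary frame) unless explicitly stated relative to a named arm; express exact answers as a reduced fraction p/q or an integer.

11/36

class = planetary set [G3 = 22+2·14 = 50; Willis about the carrier]
ring teeth: 22 + 2·14 = 50
22(ω_sun−ω_arm) = −50(ω_ring−ω_arm),  ω_ring = 0, ω_sun = 1
22(1−ω_arm) = −50(0−ω_arm)  ⇒  72·ω_arm = 22  ⇒  ω_arm = 11/36
ω_out/ω_in = 11/36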